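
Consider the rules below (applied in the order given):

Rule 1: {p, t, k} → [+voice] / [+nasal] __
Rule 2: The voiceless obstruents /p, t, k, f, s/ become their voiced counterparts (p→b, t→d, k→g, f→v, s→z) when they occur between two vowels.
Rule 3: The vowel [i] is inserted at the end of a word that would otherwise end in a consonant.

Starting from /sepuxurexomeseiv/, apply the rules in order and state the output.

sebuxurexomezeivi

Rule 1 (post-nasal voicing): no segment meets the environment; /sepuxurexomeseiv/ is unchanged.
Rule 2 (intervocalic voicing): /p/ is a voiceless obstruent between vowels /e/ and /u/, so it voices to [b]. /s/ is a voiceless obstruent between vowels /e/ and /e/, so it voices to [z]. /sepuxurexomeseiv/ → sebuxurexomezeiv.
Rule 3 (final i-epenthesis): the form ends in the consonant /v/, so [i] is inserted word-finally. /sebuxurexomezeiv/ → sebuxurexomezeivi.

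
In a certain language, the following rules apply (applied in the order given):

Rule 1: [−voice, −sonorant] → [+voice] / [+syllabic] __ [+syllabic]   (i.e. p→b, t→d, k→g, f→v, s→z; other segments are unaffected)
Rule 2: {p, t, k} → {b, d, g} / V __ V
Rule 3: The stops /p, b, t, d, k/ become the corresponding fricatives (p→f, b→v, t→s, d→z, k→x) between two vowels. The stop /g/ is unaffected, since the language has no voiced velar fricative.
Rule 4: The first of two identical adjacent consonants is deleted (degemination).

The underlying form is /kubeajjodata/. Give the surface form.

Rule 1 (intervocalic voicing): /t/ is a voiceless obstruent between vowels /a/ and /a/, so it voices to [d]. /kubeajjodata/ → kubeajjodada.
Rule 2 (intervocalic voicing): no segment meets the environment; /kubeajjodada/ is unchanged.
Rule 3 (intervocalic spirantization): /b/ is a stop between vowels /u/ and /e/, so it spirantizes to the fricative [v]. /d/ is a stop between vowels /o/ and /a/, so it spirantizes to the fricative [z]. /d/ is a stop between vowels /a/ and /a/, so it spirantizes to the fricative [z]. /kubeajjodada/ → kuveajjozaza.
Rule 4 (degemination): /jj/ is a geminate; the first /j/ deletes. /kuveajjozaza/ → kuveajozaza.

kuveajozaza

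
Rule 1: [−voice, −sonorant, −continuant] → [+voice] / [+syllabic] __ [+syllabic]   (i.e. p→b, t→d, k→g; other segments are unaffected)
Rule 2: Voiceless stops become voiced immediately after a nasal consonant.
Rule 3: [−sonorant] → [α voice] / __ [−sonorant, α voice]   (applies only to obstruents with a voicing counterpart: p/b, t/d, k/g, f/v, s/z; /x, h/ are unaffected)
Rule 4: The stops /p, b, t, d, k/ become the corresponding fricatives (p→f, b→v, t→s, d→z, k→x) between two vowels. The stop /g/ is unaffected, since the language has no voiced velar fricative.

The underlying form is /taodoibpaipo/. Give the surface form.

taozoippaivo

Rule 1 (intervocalic voicing): /p/ is a voiceless stop between vowels /i/ and /o/, so it voices to [b]. /taodoibpaipo/ → taodoibpaibo.
Rule 2 (post-nasal voicing): no segment meets the environment; /taodoibpaibo/ is unchanged.
Rule 3 (regressive voicing assimilation): /b/ precedes the voiceless obstruent /p/, so it devoices to [p] by assimilation. /taodoibpaibo/ → taodoippaibo.
Rule 4 (intervocalic spirantization): /d/ is a stop between vowels /o/ and /o/, so it spirantizes to the fricative [z]. /b/ is a stop between vowels /i/ and /o/, so it spirantizes to the fricative [v]. /taodoippaibo/ → taozoippaivo.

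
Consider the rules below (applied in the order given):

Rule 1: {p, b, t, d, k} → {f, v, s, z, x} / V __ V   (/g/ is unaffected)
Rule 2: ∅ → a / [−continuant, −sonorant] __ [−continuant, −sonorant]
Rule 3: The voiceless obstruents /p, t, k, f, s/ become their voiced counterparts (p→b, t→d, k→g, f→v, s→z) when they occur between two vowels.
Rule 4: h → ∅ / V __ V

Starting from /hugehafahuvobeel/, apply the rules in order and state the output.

hugeavauvoveel

Rule 1 (intervocalic spirantization): /b/ is a stop between vowels /o/ and /e/, so it spirantizes to the fricative [v]. /hugehafahuvobeel/ → hugehafahuvoveel.
Rule 2 (stop-cluster a-epenthesis): no segment meets the environment; /hugehafahuvoveel/ is unchanged.
Rule 3 (intervocalic voicing): /f/ is a voiceless obstruent between vowels /a/ and /a/, so it voices to [v]. /hugehafahuvoveel/ → hugehavahuvoveel.
Rule 4 (intervocalic h-deletion): /h/ occurs between vowels /e/ and /a/, so it deletes. /h/ occurs between vowels /a/ and /u/, so it deletes. /hugehavahuvoveel/ → hugeavauvoveel.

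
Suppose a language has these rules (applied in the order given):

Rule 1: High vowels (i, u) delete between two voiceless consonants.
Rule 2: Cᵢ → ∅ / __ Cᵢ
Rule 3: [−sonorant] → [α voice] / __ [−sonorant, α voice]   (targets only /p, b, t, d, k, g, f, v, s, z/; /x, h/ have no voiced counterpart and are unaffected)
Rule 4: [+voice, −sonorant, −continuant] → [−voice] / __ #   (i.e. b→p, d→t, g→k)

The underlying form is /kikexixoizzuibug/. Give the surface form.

Rule 1 (high vowel syncope): /i/ is a high vowel flanked by voiceless consonants /k/ and /k/, so it deletes. /i/ is a high vowel flanked by voiceless consonants /x/ and /x/, so it deletes. /kikexixoizzuibug/ → kkexxoizzuibug.
Rule 2 (degemination): /kk/ is a geminate; the first /k/ deletes. /xx/ is a geminate; the first /x/ deletes. /zz/ is a geminate; the first /z/ deletes. /kkexxoizzuibug/ → kexoizuibug.
Rule 3 (regressive voicing assimilation): no segment meets the environment; /kexoizuibug/ is unchanged.
Rule 4 (final devoicing): /g/ is a voiced stop in word-final position, so it devoices to [k]. /kexoizuibug/ → kexoizuibuk.

kexoizuibuk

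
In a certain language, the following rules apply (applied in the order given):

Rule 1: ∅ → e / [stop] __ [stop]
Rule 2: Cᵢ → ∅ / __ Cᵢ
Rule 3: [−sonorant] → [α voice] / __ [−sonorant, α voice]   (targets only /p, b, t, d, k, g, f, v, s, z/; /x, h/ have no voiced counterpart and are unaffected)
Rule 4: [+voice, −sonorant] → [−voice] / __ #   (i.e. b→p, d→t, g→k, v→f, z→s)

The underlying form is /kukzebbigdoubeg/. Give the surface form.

kugzebebigedoubek

Rule 1 (stop-cluster e-epenthesis): /b/ and /b/ form a stop–stop cluster, so [e] is inserted between them. /g/ and /d/ form a stop–stop cluster, so [e] is inserted between them. /kukzebbigdoubeg/ → kukzebebigedoubeg.
Rule 2 (degemination): no segment meets the environment; /kukzebebigedoubeg/ is unchanged.
Rule 3 (regressive voicing assimilation): /k/ precedes the voiced obstruent /z/, so it voices to [g] by assimilation. /kukzebebigedoubeg/ → kugzebebigedoubeg.
Rule 4 (final devoicing): /g/ is a voiced obstruent in word-final position, so it devoices to [k]. /kugzebebigedoubeg/ → kugzebebigedoubek.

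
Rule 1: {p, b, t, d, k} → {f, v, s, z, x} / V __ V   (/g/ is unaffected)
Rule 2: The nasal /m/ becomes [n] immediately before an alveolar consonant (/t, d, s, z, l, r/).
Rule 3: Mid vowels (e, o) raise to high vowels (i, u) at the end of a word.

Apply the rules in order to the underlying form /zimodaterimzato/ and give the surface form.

Rule 1 (intervocalic spirantization): /d/ is a stop between vowels /o/ and /a/, so it spirantizes to the fricative [z]. /t/ is a stop between vowels /a/ and /e/, so it spirantizes to the fricative [s]. /t/ is a stop between vowels /a/ and /o/, so it spirantizes to the fricative [s]. /zimodaterimzato/ → zimozaserimzaso.
Rule 2 (nasal place assimilation): /m/ precedes the alveolar consonant /z/, so it assimilates in place to [n]. /zimozaserimzaso/ → zimozaserinzaso.
Rule 3 (final vowel raising): /o/ is a mid vowel in word-final position, so it raises to [u]. /zimozaserinzaso/ → zimozaserinzasu.

zimozaserinzasu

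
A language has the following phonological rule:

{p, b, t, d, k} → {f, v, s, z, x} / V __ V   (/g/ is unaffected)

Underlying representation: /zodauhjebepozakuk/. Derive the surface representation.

/d/ is a stop between vowels /o/ and /a/, so it spirantizes to the fricative [z].
/b/ is a stop between vowels /e/ and /e/, so it spirantizes to the fricative [v].
/p/ is a stop between vowels /e/ and /o/, so it spirantizes to the fricative [f].
/k/ is a stop between vowels /a/ and /u/, so it spirantizes to the fricative [x].
The other instance of /k/ does not occur in the required environment and remains unchanged.
Surface form: [zozauhjevefozaxuk].

zozauhjevefozaxuk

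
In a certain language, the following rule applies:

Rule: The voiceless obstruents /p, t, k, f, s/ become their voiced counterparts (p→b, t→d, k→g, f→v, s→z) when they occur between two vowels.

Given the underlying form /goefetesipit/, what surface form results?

goevedezibit

Scanning /goefetesipit/: /f/ is a voiceless obstruent between vowels /e/ and /e/, so it voices to [v]; /t/ is a voiceless obstruent between vowels /e/ and /e/, so it voices to [d]; /s/ is a voiceless obstruent between vowels /e/ and /i/, so it voices to [z]; /p/ is a voiceless obstruent between vowels /i/ and /i/, so it voices to [b]; /t/ at position 12 is not in the conditioning environment.
Result: [goevedezibit].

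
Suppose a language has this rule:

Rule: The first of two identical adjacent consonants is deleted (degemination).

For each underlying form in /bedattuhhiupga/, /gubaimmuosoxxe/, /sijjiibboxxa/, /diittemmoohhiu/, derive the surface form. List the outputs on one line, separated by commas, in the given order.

bedatuhiupga, gubaimuosoxe, sijiiboxa, diitemoohiu

/bedattuhhiupga/: /tt/ is a geminate; the first /t/ deletes. /hh/ is a geminate; the first /h/ deletes. → [bedatuhiupga].
/gubaimmuosoxxe/: /mm/ is a geminate; the first /m/ deletes. /xx/ is a geminate; the first /x/ deletes. → [gubaimuosoxe].
/sijjiibboxxa/: /jj/ is a geminate; the first /j/ deletes. /bb/ is a geminate; the first /b/ deletes. /xx/ is a geminate; the first /x/ deletes. → [sijiiboxa].
/diittemmoohhiu/: /tt/ is a geminate; the first /t/ deletes. /mm/ is a geminate; the first /m/ deletes. /hh/ is a geminate; the first /h/ deletes. → [diitemoohiu].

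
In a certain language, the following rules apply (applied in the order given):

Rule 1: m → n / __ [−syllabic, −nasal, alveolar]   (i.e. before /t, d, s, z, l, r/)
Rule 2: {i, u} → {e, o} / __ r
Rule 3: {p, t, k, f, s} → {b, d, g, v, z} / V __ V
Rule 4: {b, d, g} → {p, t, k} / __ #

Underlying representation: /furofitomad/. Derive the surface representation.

forovidomat

Rule 1 (nasal place assimilation): no segment meets the environment; /furofitomad/ is unchanged.
Rule 2 (pre-rhotic lowering): /u/ is a high vowel immediately before /r/, so it lowers to [o]. /furofitomad/ → forofitomad.
Rule 3 (intervocalic voicing): /f/ is a voiceless obstruent between vowels /o/ and /i/, so it voices to [v]. /t/ is a voiceless obstruent between vowels /i/ and /o/, so it voices to [d]. /forofitomad/ → forovidomad.
Rule 4 (final devoicing): /d/ is a voiced stop in word-final position, so it devoices to [t]. /forovidomad/ → forovidomat.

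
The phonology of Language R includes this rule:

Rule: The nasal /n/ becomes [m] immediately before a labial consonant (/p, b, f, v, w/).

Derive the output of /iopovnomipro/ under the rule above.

iopovnomipro

No segment of /iopovnomipro/ meets the structural description of the rule, so the form surfaces unchanged.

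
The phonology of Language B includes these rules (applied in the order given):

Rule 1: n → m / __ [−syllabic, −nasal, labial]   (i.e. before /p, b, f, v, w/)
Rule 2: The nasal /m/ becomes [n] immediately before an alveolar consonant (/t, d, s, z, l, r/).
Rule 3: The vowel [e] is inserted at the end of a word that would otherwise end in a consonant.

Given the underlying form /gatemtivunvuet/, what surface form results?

gatentivumvuete

Rule 1 (nasal place assimilation): /n/ precedes the labial consonant /v/, so it assimilates in place to [m]. /gatemtivunvuet/ → gatemtivumvuet.
Rule 2 (nasal place assimilation): /m/ precedes the alveolar consonant /t/, so it assimilates in place to [n]. /gatemtivumvuet/ → gatentivumvuet.
Rule 3 (final e-epenthesis): the form ends in the consonant /t/, so [e] is inserted word-finally. /gatentivumvuet/ → gatentivumvuete.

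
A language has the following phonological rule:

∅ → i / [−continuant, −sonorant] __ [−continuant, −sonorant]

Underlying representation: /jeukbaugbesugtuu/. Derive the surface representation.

/k/ and /b/ form a stop–stop cluster, so [i] is inserted between them.
/g/ and /b/ form a stop–stop cluster, so [i] is inserted between them.
/g/ and /t/ form a stop–stop cluster, so [i] is inserted between them.
Surface form: [jeukibaugibesugituu].

jeukibaugibesugituu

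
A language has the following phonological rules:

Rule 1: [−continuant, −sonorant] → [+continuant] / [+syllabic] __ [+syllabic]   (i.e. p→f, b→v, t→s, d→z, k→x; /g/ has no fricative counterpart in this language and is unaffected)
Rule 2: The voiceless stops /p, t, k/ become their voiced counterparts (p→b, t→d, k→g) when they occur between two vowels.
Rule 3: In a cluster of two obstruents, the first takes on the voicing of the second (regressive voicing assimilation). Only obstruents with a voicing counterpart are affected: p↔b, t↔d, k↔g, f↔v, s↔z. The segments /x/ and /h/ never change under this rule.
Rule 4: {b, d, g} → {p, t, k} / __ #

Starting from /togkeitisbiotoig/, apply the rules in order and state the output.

tokkeisizbiosoik

Rule 1 (intervocalic spirantization): /t/ is a stop between vowels /i/ and /i/, so it spirantizes to the fricative [s]. /t/ is a stop between vowels /o/ and /o/, so it spirantizes to the fricative [s]. /togkeitisbiotoig/ → togkeisisbiosoig.
Rule 2 (intervocalic voicing): no segment meets the environment; /togkeisisbiosoig/ is unchanged.
Rule 3 (regressive voicing assimilation): /g/ precedes the voiceless obstruent /k/, so it devoices to [k] by assimilation. /s/ precedes the voiced obstruent /b/, so it voices to [z] by assimilation. /togkeisisbiosoig/ → tokkeisizbiosoig.
Rule 4 (final devoicing): /g/ is a voiced stop in word-final position, so it devoices to [k]. /tokkeisizbiosoig/ → tokkeisizbiosoik.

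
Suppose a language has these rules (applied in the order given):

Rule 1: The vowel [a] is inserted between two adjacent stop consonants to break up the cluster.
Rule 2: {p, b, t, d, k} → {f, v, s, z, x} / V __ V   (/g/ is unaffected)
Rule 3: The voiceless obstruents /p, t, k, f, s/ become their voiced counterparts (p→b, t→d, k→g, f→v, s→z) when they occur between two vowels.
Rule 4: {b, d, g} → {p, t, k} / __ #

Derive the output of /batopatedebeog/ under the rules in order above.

bazovazezeveok

Rule 1 (stop-cluster a-epenthesis): no segment meets the environment; /batopatedebeog/ is unchanged.
Rule 2 (intervocalic spirantization): /t/ is a stop between vowels /a/ and /o/, so it spirantizes to the fricative [s]. /p/ is a stop between vowels /o/ and /a/, so it spirantizes to the fricative [f]. /t/ is a stop between vowels /a/ and /e/, so it spirantizes to the fricative [s]. /d/ is a stop between vowels /e/ and /e/, so it spirantizes to the fricative [z]. /b/ is a stop between vowels /e/ and /e/, so it spirantizes to the fricative [v]. /batopatedebeog/ → basofasezeveog.
Rule 3 (intervocalic voicing): /s/ is a voiceless obstruent between vowels /a/ and /o/, so it voices to [z]. /f/ is a voiceless obstruent between vowels /o/ and /a/, so it voices to [v]. /s/ is a voiceless obstruent between vowels /a/ and /e/, so it voices to [z]. /basofasezeveog/ → bazovazezeveog.
Rule 4 (final devoicing): /g/ is a voiced stop in word-final position, so it devoices to [k]. /bazovazezeveog/ → bazovazezeveok.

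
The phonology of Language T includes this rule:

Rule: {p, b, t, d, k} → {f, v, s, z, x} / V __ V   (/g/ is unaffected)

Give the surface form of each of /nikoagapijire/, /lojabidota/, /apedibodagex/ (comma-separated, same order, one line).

/nikoagapijire/: /k/ is a stop between vowels /i/ and /o/, so it spirantizes to the fricative [x]. /p/ is a stop between vowels /a/ and /i/, so it spirantizes to the fricative [f]. → [nixoagafijire].
/lojabidota/: /b/ is a stop between vowels /a/ and /i/, so it spirantizes to the fricative [v]. /d/ is a stop between vowels /i/ and /o/, so it spirantizes to the fricative [z]. /t/ is a stop between vowels /o/ and /a/, so it spirantizes to the fricative [s]. → [lojavizosa].
/apedibodagex/: /p/ is a stop between vowels /a/ and /e/, so it spirantizes to the fricative [f]. /d/ is a stop between vowels /e/ and /i/, so it spirantizes to the fricative [z]. /b/ is a stop between vowels /i/ and /o/, so it spirantizes to the fricative [v]. /d/ is a stop between vowels /o/ and /a/, so it spirantizes to the fricative [z]. → [afezivozagex].

nixoagafijire, lojavizosa, afezivozagex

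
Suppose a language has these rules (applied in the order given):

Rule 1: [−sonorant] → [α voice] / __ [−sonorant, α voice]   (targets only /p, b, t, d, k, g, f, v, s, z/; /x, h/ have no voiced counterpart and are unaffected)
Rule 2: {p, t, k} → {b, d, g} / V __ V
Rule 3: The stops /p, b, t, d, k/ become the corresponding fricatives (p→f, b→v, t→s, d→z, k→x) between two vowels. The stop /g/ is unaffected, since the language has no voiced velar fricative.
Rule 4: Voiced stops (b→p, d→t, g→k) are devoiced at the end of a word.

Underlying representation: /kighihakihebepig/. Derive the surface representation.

kikhihagihevevik

Rule 1 (regressive voicing assimilation): /g/ precedes the voiceless obstruent /h/, so it devoices to [k] by assimilation. /kighihakihebepig/ → kikhihakihebepig.
Rule 2 (intervocalic voicing): /k/ is a voiceless stop between vowels /a/ and /i/, so it voices to [g]. /p/ is a voiceless stop between vowels /e/ and /i/, so it voices to [b]. /kikhihakihebepig/ → kikhihagihebebig.
Rule 3 (intervocalic spirantization): /b/ is a stop between vowels /e/ and /e/, so it spirantizes to the fricative [v]. /b/ is a stop between vowels /e/ and /i/, so it spirantizes to the fricative [v]. /kikhihagihebebig/ → kikhihagihevevig.
Rule 4 (final devoicing): /g/ is a voiced stop in word-final position, so it devoices to [k]. /kikhihagihevevig/ → kikhihagihevevik.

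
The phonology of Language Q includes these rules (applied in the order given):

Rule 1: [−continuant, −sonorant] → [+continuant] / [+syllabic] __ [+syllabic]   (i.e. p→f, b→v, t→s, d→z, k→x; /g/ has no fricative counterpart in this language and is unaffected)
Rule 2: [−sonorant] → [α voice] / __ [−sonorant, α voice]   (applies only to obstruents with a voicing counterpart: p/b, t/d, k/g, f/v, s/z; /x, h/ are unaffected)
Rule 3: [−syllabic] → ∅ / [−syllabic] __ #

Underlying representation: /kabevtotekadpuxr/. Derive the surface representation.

Rule 1 (intervocalic spirantization): /b/ is a stop between vowels /a/ and /e/, so it spirantizes to the fricative [v]. /t/ is a stop between vowels /o/ and /e/, so it spirantizes to the fricative [s]. /k/ is a stop between vowels /e/ and /a/, so it spirantizes to the fricative [x]. /kabevtotekadpuxr/ → kavevtosexadpuxr.
Rule 2 (regressive voicing assimilation): /v/ precedes the voiceless obstruent /t/, so it devoices to [f] by assimilation. /d/ precedes the voiceless obstruent /p/, so it devoices to [t] by assimilation. /kavevtosexadpuxr/ → kaveftosexatpuxr.
Rule 3 (final cluster simplification): /r/ is the second consonant of a word-final cluster /xr/, so it deletes. /kaveftosexatpuxr/ → kaveftosexatpux.

kaveftosexatpux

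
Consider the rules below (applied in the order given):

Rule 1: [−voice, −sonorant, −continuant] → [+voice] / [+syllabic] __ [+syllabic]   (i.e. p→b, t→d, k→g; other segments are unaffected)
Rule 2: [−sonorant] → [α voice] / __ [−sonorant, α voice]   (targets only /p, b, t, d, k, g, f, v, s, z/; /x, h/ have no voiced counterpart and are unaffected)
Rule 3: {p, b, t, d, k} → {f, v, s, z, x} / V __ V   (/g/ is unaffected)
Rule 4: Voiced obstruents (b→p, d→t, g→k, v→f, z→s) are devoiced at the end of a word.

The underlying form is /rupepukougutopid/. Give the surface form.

ruvevugouguzovit

Rule 1 (intervocalic voicing): /p/ is a voiceless stop between vowels /u/ and /e/, so it voices to [b]. /p/ is a voiceless stop between vowels /e/ and /u/, so it voices to [b]. /k/ is a voiceless stop between vowels /u/ and /o/, so it voices to [g]. /t/ is a voiceless stop between vowels /u/ and /o/, so it voices to [d]. /p/ is a voiceless stop between vowels /o/ and /i/, so it voices to [b]. /rupepukougutopid/ → rubebugougudobid.
Rule 2 (regressive voicing assimilation): no segment meets the environment; /rubebugougudobid/ is unchanged.
Rule 3 (intervocalic spirantization): /b/ is a stop between vowels /u/ and /e/, so it spirantizes to the fricative [v]. /b/ is a stop between vowels /e/ and /u/, so it spirantizes to the fricative [v]. /d/ is a stop between vowels /u/ and /o/, so it spirantizes to the fricative [z]. /b/ is a stop between vowels /o/ and /i/, so it spirantizes to the fricative [v]. /rubebugougudobid/ → ruvevugouguzovid.
Rule 4 (final devoicing): /d/ is a voiced obstruent in word-final position, so it devoices to [t]. /ruvevugouguzovid/ → ruvevugouguzovit.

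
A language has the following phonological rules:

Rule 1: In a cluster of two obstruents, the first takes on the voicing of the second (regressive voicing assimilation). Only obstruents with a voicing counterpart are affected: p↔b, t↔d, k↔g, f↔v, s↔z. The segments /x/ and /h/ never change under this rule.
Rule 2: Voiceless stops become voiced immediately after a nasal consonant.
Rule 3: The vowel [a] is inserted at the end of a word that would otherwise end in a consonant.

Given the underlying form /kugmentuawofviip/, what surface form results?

Rule 1 (regressive voicing assimilation): /f/ precedes the voiced obstruent /v/, so it voices to [v] by assimilation. /kugmentuawofviip/ → kugmentuawovviip.
Rule 2 (post-nasal voicing): /t/ is a voiceless stop immediately after the nasal /n/, so it voices to [d]. /kugmentuawovviip/ → kugmenduawovviip.
Rule 3 (final a-epenthesis): the form ends in the consonant /p/, so [a] is inserted word-finally. /kugmenduawovviip/ → kugmenduawovviipa.

kugmenduawovviipa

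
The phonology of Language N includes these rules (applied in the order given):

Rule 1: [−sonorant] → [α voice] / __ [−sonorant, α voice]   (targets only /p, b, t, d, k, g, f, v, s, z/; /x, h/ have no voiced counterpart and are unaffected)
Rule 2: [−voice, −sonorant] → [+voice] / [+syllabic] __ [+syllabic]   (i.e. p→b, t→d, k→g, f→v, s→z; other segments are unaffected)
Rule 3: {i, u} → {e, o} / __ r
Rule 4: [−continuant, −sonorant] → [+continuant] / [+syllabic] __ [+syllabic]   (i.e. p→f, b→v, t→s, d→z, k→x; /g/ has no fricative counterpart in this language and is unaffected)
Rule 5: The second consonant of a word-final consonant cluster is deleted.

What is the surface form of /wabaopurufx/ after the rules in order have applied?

wavaovoruf

Rule 1 (regressive voicing assimilation): no segment meets the environment; /wabaopurufx/ is unchanged.
Rule 2 (intervocalic voicing): /p/ is a voiceless obstruent between vowels /o/ and /u/, so it voices to [b]. /wabaopurufx/ → wabaoburufx.
Rule 3 (pre-rhotic lowering): /u/ is a high vowel immediately before /r/, so it lowers to [o]. /wabaoburufx/ → wabaoborufx.
Rule 4 (intervocalic spirantization): /b/ is a stop between vowels /a/ and /a/, so it spirantizes to the fricative [v]. /b/ is a stop between vowels /o/ and /o/, so it spirantizes to the fricative [v]. /wabaoborufx/ → wavaovorufx.
Rule 5 (final cluster simplification): /x/ is the second consonant of a word-final cluster /fx/, so it deletes. /wavaovorufx/ → wavaovoruf.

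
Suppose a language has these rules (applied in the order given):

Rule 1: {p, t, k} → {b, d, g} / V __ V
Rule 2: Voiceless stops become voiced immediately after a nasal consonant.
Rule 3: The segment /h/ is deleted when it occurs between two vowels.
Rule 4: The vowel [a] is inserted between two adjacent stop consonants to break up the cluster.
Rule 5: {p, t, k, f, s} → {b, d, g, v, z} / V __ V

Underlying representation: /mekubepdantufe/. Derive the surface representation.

Rule 1 (intervocalic voicing): /k/ is a voiceless stop between vowels /e/ and /u/, so it voices to [g]. /mekubepdantufe/ → megubepdantufe.
Rule 2 (post-nasal voicing): /t/ is a voiceless stop immediately after the nasal /n/, so it voices to [d]. /megubepdantufe/ → megubepdandufe.
Rule 3 (intervocalic h-deletion): no segment meets the environment; /megubepdandufe/ is unchanged.
Rule 4 (stop-cluster a-epenthesis): /p/ and /d/ form a stop–stop cluster, so [a] is inserted between them. /megubepdandufe/ → megubepadandufe.
Rule 5 (intervocalic voicing): /p/ is a voiceless obstruent between vowels /e/ and /a/, so it voices to [b]. /f/ is a voiceless obstruent between vowels /u/ and /e/, so it voices to [v]. /megubepadandufe/ → megubebadanduve.

megubebadanduve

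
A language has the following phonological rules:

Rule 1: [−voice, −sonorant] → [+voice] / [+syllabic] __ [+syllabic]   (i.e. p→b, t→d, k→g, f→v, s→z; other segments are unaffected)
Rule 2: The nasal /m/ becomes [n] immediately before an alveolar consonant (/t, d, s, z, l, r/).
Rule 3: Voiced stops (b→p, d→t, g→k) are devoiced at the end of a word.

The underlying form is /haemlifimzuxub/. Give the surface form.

haenlivinzuxup

Rule 1 (intervocalic voicing): /f/ is a voiceless obstruent between vowels /i/ and /i/, so it voices to [v]. /haemlifimzuxub/ → haemlivimzuxub.
Rule 2 (nasal place assimilation): /m/ precedes the alveolar consonant /l/, so it assimilates in place to [n]. /m/ precedes the alveolar consonant /z/, so it assimilates in place to [n]. /haemlivimzuxub/ → haenlivinzuxub.
Rule 3 (final devoicing): /b/ is a voiced stop in word-final position, so it devoices to [p]. /haenlivinzuxub/ → haenlivinzuxup.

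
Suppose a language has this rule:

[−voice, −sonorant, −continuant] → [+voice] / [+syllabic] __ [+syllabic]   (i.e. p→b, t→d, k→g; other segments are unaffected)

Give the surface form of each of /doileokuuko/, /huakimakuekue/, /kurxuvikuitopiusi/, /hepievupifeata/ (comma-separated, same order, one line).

doileoguugo, huagimaguegue, kurxuviguidobiusi, hebievubifeada

/doileokuuko/: /k/ is a voiceless stop between vowels /o/ and /u/, so it voices to [g]. /k/ is a voiceless stop between vowels /u/ and /o/, so it voices to [g]. → [doileoguugo].
/huakimakuekue/: /k/ is a voiceless stop between vowels /a/ and /i/, so it voices to [g]. /k/ is a voiceless stop between vowels /a/ and /u/, so it voices to [g]. /k/ is a voiceless stop between vowels /e/ and /u/, so it voices to [g]. → [huagimaguegue].
/kurxuvikuitopiusi/: /k/ is a voiceless stop between vowels /i/ and /u/, so it voices to [g]. /t/ is a voiceless stop between vowels /i/ and /o/, so it voices to [d]. /p/ is a voiceless stop between vowels /o/ and /i/, so it voices to [b]. → [kurxuviguidobiusi].
/hepievupifeata/: /p/ is a voiceless stop between vowels /e/ and /i/, so it voices to [b]. /p/ is a voiceless stop between vowels /u/ and /i/, so it voices to [b]. /t/ is a voiceless stop between vowels /a/ and /a/, so it voices to [d]. → [hebievubifeada].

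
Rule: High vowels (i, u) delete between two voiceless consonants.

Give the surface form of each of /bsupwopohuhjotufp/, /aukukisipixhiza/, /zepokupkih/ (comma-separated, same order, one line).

/bsupwopohuhjotufp/: /u/ is a high vowel flanked by voiceless consonants /s/ and /p/, so it deletes. /u/ is a high vowel flanked by voiceless consonants /h/ and /h/, so it deletes. /u/ is a high vowel flanked by voiceless consonants /t/ and /f/, so it deletes. → [bspwopohhjotfp].
/aukukisipixhiza/: /u/ is a high vowel flanked by voiceless consonants /k/ and /k/, so it deletes. /i/ is a high vowel flanked by voiceless consonants /k/ and /s/, so it deletes. /i/ is a high vowel flanked by voiceless consonants /s/ and /p/, so it deletes. /i/ is a high vowel flanked by voiceless consonants /p/ and /x/, so it deletes. → [aukkspxhiza].
/zepokupkih/: /u/ is a high vowel flanked by voiceless consonants /k/ and /p/, so it deletes. /i/ is a high vowel flanked by voiceless consonants /k/ and /h/, so it deletes. → [zepokpkh].

bspwopohhjotfp, aukkspxhiza, zepokpkh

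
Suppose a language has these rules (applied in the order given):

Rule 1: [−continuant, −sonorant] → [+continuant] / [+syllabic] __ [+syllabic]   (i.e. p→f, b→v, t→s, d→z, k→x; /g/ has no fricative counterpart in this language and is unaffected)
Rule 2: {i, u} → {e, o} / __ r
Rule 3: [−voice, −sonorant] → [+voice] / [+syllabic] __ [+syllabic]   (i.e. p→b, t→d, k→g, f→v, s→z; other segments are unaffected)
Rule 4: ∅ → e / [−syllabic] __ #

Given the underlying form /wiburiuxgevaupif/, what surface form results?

Rule 1 (intervocalic spirantization): /b/ is a stop between vowels /i/ and /u/, so it spirantizes to the fricative [v]. /p/ is a stop between vowels /u/ and /i/, so it spirantizes to the fricative [f]. /wiburiuxgevaupif/ → wivuriuxgevaufif.
Rule 2 (pre-rhotic lowering): /u/ is a high vowel immediately before /r/, so it lowers to [o]. /wivuriuxgevaufif/ → wivoriuxgevaufif.
Rule 3 (intervocalic voicing): /f/ is a voiceless obstruent between vowels /u/ and /i/, so it voices to [v]. /wivoriuxgevaufif/ → wivoriuxgevauvif.
Rule 4 (final e-epenthesis): the form ends in the consonant /f/, so [e] is inserted word-finally. /wivoriuxgevauvif/ → wivoriuxgevauvife.

wivoriuxgevauvife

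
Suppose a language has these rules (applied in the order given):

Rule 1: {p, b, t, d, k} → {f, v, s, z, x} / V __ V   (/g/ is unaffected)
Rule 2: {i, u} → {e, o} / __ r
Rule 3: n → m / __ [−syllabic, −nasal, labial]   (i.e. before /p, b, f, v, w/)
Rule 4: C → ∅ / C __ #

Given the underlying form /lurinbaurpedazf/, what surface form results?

Rule 1 (intervocalic spirantization): /d/ is a stop between vowels /e/ and /a/, so it spirantizes to the fricative [z]. /lurinbaurpedazf/ → lurinbaurpezazf.
Rule 2 (pre-rhotic lowering): /u/ is a high vowel immediately before /r/, so it lowers to [o]. /u/ is a high vowel immediately before /r/, so it lowers to [o]. /lurinbaurpezazf/ → lorinbaorpezazf.
Rule 3 (nasal place assimilation): /n/ precedes the labial consonant /b/, so it assimilates in place to [m]. /lorinbaorpezazf/ → lorimbaorpezazf.
Rule 4 (final cluster simplification): /f/ is the second consonant of a word-final cluster /zf/, so it deletes. /lorimbaorpezazf/ → lorimbaorpezaz.

lorimbaorpezaz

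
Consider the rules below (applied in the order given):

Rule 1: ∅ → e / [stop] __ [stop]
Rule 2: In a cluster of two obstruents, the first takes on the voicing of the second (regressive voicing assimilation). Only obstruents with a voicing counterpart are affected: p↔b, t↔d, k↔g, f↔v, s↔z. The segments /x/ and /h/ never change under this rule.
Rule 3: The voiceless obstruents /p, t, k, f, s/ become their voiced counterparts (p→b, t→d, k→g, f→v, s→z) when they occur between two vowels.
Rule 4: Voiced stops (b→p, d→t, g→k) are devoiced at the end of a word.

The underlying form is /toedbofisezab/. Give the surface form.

toedebovizezap

Rule 1 (stop-cluster e-epenthesis): /d/ and /b/ form a stop–stop cluster, so [e] is inserted between them. /toedbofisezab/ → toedebofisezab.
Rule 2 (regressive voicing assimilation): no segment meets the environment; /toedebofisezab/ is unchanged.
Rule 3 (intervocalic voicing): /f/ is a voiceless obstruent between vowels /o/ and /i/, so it voices to [v]. /s/ is a voiceless obstruent between vowels /i/ and /e/, so it voices to [z]. /toedebofisezab/ → toedebovizezab.
Rule 4 (final devoicing): /b/ is a voiced stop in word-final position, so it devoices to [p]. /toedebovizezab/ → toedebovizezap.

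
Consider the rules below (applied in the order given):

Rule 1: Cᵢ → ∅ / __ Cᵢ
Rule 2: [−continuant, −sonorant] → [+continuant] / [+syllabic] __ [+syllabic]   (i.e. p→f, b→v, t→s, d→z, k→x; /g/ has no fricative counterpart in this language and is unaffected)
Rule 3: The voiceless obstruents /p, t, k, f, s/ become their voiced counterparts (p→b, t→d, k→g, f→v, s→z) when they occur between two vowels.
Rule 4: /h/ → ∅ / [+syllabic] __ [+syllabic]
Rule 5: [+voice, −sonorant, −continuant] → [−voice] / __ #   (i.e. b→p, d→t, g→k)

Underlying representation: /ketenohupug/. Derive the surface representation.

kezenouvuk

Rule 1 (degemination): no segment meets the environment; /ketenohupug/ is unchanged.
Rule 2 (intervocalic spirantization): /t/ is a stop between vowels /e/ and /e/, so it spirantizes to the fricative [s]. /p/ is a stop between vowels /u/ and /u/, so it spirantizes to the fricative [f]. /ketenohupug/ → kesenohufug.
Rule 3 (intervocalic voicing): /s/ is a voiceless obstruent between vowels /e/ and /e/, so it voices to [z]. /f/ is a voiceless obstruent between vowels /u/ and /u/, so it voices to [v]. /kesenohufug/ → kezenohuvug.
Rule 4 (intervocalic h-deletion): /h/ occurs between vowels /o/ and /u/, so it deletes. /kezenohuvug/ → kezenouvug.
Rule 5 (final devoicing): /g/ is a voiced stop in word-final position, so it devoices to [k]. /kezenouvug/ → kezenouvuk.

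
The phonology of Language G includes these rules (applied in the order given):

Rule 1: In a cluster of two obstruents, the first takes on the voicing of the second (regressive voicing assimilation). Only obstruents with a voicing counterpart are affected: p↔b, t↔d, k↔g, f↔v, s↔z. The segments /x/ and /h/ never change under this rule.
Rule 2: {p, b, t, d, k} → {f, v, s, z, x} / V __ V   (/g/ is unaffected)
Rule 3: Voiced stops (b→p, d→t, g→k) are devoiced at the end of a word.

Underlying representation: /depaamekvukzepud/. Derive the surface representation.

defaamegvugzefut

Rule 1 (regressive voicing assimilation): /k/ precedes the voiced obstruent /v/, so it voices to [g] by assimilation. /k/ precedes the voiced obstruent /z/, so it voices to [g] by assimilation. /depaamekvukzepud/ → depaamegvugzepud.
Rule 2 (intervocalic spirantization): /p/ is a stop between vowels /e/ and /a/, so it spirantizes to the fricative [f]. /p/ is a stop between vowels /e/ and /u/, so it spirantizes to the fricative [f]. /depaamegvugzepud/ → defaamegvugzefud.
Rule 3 (final devoicing): /d/ is a voiced stop in word-final position, so it devoices to [t]. /defaamegvugzefud/ → defaamegvugzefut.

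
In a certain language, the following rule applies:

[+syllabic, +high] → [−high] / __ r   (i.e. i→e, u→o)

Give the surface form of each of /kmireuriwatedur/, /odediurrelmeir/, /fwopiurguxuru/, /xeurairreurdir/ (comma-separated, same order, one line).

/kmireuriwatedur/: /i/ is a high vowel immediately before /r/, so it lowers to [e]. /u/ is a high vowel immediately before /r/, so it lowers to [o]. /u/ is a high vowel immediately before /r/, so it lowers to [o]. → [kmereoriwatedor].
/odediurrelmeir/: /u/ is a high vowel immediately before /r/, so it lowers to [o]. /i/ is a high vowel immediately before /r/, so it lowers to [e]. → [odediorrelmeer].
/fwopiurguxuru/: /u/ is a high vowel immediately before /r/, so it lowers to [o]. /u/ is a high vowel immediately before /r/, so it lowers to [o]. → [fwopiorguxoru].
/xeurairreurdir/: /u/ is a high vowel immediately before /r/, so it lowers to [o]. /i/ is a high vowel immediately before /r/, so it lowers to [e]. /u/ is a high vowel immediately before /r/, so it lowers to [o]. /i/ is a high vowel immediately before /r/, so it lowers to [e]. → [xeoraerreorder].

kmereoriwatedor, odediorrelmeer, fwopiorguxoru, xeoraerreorder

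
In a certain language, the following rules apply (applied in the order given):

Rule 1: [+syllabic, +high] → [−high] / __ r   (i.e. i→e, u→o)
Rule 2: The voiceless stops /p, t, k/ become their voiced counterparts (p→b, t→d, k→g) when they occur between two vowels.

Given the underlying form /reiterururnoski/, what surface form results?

Rule 1 (pre-rhotic lowering): /u/ is a high vowel immediately before /r/, so it lowers to [o]. /u/ is a high vowel immediately before /r/, so it lowers to [o]. /reiterururnoski/ → reiterorornoski.
Rule 2 (intervocalic voicing): /t/ is a voiceless stop between vowels /i/ and /e/, so it voices to [d]. /reiterorornoski/ → reiderorornoski.

reiderorornoski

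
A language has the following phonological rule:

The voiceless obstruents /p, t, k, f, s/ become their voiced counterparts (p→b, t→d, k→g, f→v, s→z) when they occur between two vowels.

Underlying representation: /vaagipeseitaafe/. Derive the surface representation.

/p/ is a voiceless obstruent between vowels /i/ and /e/, so it voices to [b].
/s/ is a voiceless obstruent between vowels /e/ and /e/, so it voices to [z].
/t/ is a voiceless obstruent between vowels /i/ and /a/, so it voices to [d].
/f/ is a voiceless obstruent between vowels /a/ and /e/, so it voices to [v].
Surface form: [vaagibezeidaave].

vaagibezeidaave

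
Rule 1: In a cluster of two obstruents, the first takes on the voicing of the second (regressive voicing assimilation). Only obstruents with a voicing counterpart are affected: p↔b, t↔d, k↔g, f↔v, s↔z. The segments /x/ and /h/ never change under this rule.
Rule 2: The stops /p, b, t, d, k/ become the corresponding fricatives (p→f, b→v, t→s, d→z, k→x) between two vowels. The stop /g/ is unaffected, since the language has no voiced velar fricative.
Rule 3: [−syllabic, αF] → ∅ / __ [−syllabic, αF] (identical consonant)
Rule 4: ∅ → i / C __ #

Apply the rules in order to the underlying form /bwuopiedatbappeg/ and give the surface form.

bwuofiezadbapegi

Rule 1 (regressive voicing assimilation): /t/ precedes the voiced obstruent /b/, so it voices to [d] by assimilation. /bwuopiedatbappeg/ → bwuopiedadbappeg.
Rule 2 (intervocalic spirantization): /p/ is a stop between vowels /o/ and /i/, so it spirantizes to the fricative [f]. /d/ is a stop between vowels /e/ and /a/, so it spirantizes to the fricative [z]. /bwuopiedadbappeg/ → bwuofiezadbappeg.
Rule 3 (degemination): /pp/ is a geminate; the first /p/ deletes. /bwuofiezadbappeg/ → bwuofiezadbapeg.
Rule 4 (final i-epenthesis): the form ends in the consonant /g/, so [i] is inserted word-finally. /bwuofiezadbapeg/ → bwuofiezadbapegi.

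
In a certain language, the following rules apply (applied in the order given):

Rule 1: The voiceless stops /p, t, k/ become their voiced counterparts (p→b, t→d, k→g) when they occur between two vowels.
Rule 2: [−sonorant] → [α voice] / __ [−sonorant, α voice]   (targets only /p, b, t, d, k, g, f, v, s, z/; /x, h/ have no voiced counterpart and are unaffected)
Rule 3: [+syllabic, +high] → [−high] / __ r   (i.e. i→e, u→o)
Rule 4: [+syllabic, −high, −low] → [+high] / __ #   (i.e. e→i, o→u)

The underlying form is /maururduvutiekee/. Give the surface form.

Rule 1 (intervocalic voicing): /t/ is a voiceless stop between vowels /u/ and /i/, so it voices to [d]. /k/ is a voiceless stop between vowels /e/ and /e/, so it voices to [g]. /maururduvutiekee/ → maururduvudiegee.
Rule 2 (regressive voicing assimilation): no segment meets the environment; /maururduvudiegee/ is unchanged.
Rule 3 (pre-rhotic lowering): /u/ is a high vowel immediately before /r/, so it lowers to [o]. /u/ is a high vowel immediately before /r/, so it lowers to [o]. /maururduvudiegee/ → maororduvudiegee.
Rule 4 (final vowel raising): /e/ is a mid vowel in word-final position, so it raises to [i]. /maororduvudiegee/ → maororduvudiegei.

maororduvudiegei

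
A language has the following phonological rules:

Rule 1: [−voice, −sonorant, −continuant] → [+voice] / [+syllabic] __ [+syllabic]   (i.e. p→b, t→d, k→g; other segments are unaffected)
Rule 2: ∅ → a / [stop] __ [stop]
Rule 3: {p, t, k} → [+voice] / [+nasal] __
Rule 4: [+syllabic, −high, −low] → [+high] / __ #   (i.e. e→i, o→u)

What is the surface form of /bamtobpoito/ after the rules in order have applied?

Rule 1 (intervocalic voicing): /t/ is a voiceless stop between vowels /i/ and /o/, so it voices to [d]. /bamtobpoito/ → bamtobpoido.
Rule 2 (stop-cluster a-epenthesis): /b/ and /p/ form a stop–stop cluster, so [a] is inserted between them. /bamtobpoido/ → bamtobapoido.
Rule 3 (post-nasal voicing): /t/ is a voiceless stop immediately after the nasal /m/, so it voices to [d]. /bamtobapoido/ → bamdobapoido.
Rule 4 (final vowel raising): /o/ is a mid vowel in word-final position, so it raises to [u]. /bamdobapoido/ → bamdobapoidu.

bamdobapoidu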